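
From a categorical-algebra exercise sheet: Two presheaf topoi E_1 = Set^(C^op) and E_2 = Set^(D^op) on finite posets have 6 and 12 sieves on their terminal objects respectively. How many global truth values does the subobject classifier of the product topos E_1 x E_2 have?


In a product of presheaf topoi E_1 x E_2, the subobject classifier
is Omega = Omega_1 x Omega_2 (componentwise), so
|Omega(top)| = |Omega_1(top_1)| * |Omega_2(top_2)|.
= 6 * 12 = 72.

72


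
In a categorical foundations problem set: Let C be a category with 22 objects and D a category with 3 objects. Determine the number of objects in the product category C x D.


The product category C x D has objects that are pairs (c, d).
Number of pairs = |Ob(C)| * |Ob(D)| = 22 * 3 = 66

66


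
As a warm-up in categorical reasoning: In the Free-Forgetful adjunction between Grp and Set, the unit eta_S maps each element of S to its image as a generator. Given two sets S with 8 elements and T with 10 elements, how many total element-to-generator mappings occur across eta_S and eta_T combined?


The unit eta_X: X -> U(F(X)) of the Free-Forgetful adjunction
maps each element of X to a generator of F(X). For X = S + T (disjoint
union in Set), |S + T| = |S| + |T|.
Total mappings = 8 + 10 = 18.

18


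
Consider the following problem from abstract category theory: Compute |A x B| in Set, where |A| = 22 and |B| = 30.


In Set, the product A x B is the Cartesian product.
By the universal property, |A x B| = |A| * |B|.
|A x B| = 22 * 30 = 660

660


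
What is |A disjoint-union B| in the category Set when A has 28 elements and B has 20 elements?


In Set, the coproduct A + B is the disjoint union.
|A + B| = |A| + |B| = 28 + 20 = 48

48


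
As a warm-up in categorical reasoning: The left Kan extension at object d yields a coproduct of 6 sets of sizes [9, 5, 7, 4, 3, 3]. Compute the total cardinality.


Pointwise, the left Kan extension (Lan_F H)(d) is the colimit, indexed
by the comma category (F downarrow d), of H composed with the
projection (F downarrow d) -> C. Here that colimit is given
as a coproduct (disjoint union) of sets, so its cardinality is the
sum of the sizes of the summands.
Coproduct of sets with sizes: 9 + 5 + 7 + 4 + 3 + 3
= 31

31


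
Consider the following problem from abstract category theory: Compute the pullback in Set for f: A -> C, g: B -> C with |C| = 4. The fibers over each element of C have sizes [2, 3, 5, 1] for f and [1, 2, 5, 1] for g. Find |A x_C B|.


The pullback A x_C B consists of pairs (a, b) with f(a) = g(b).
For each element c in C, the fiber product has |f^-1(c)| * |g^-1(c)| elements.
Summing over C: 2 * 1 + 3 * 2 + 5 * 5 + 1 * 1
= 2 + 6 + 25 + 1 = 34

34


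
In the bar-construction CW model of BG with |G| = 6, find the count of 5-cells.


In the bar-construction CW model of BG, the n-cells are indexed by
n-tuples [g_1|...|g_n] of non-identity elements of G (degenerate
simplices with some g_i = e do not contribute cells), so there are
(|G| - 1)^n n-cells.
For dim = 5 with |G| = 6:
cells = (6 - 1)^5 = 5^5 = 3125

3125


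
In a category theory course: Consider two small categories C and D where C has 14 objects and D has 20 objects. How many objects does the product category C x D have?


The product category C x D has objects that are pairs (c, d).
Number of pairs = |Ob(C)| * |Ob(D)| = 14 * 20 = 280

280


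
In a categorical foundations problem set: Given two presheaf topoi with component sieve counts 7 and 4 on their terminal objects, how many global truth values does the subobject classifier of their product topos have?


In a product of presheaf topoi E_1 x E_2, the subobject classifier
is Omega = Omega_1 x Omega_2 (componentwise), so
|Omega(top)| = |Omega_1(top_1)| * |Omega_2(top_2)|.
= 7 * 4 = 28.

28


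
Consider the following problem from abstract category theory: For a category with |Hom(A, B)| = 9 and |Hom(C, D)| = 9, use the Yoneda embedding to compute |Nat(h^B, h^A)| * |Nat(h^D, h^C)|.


By the Yoneda lemma, Nat(h^B, h^A) is isomorphic to Hom(A, B),
so |Nat(h^B, h^A)| = |Hom(A, B)| and |Nat(h^D, h^C)| = |Hom(C, D)|.
|Hom(A, B)| = 9, |Hom(C, D)| = 9.
|Nat(h^B, h^A) x Nat(h^D, h^C)| = 9 * 9 = 81

81


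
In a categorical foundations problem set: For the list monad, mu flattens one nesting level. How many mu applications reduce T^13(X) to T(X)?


Each application of mu: T^2 -> T removes one layer of nesting.
Starting at depth 13 (i.e., T^13(X)), we need to reach T(X).
Number of mu applications = 13 - 1 = 12

12


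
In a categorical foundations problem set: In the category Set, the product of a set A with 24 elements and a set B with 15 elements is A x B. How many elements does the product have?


In Set, the product A x B is the Cartesian product.
By the universal property, |A x B| = |A| * |B|.
|A x B| = 24 * 15 = 360

360


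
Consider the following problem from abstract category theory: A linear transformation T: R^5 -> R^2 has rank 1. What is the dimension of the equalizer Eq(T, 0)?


The equalizer of f and the zero map is ker(f).
By the rank-nullity theorem: dim(ker(f)) = dim(domain) - rank(f).
dim(ker(f)) = 5 - 1 = 4

4


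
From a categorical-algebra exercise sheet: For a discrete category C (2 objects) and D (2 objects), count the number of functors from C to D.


A functor from a discrete category C to D is determined by
where each object maps. Each of the 2 objects of C can map
to any of the 2 objects of D independently.
Number of functors = 2^2 = 4

4


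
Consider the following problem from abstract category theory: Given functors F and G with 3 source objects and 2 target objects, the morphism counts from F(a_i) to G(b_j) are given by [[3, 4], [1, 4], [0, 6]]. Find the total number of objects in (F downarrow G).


Objects of (F downarrow G) are triples (a, b, h: F(a)->G(b)).
The count equals the sum of all entries in the hom-matrix.
sum(row 0) = 7
sum(row 1) = 5
sum(row 2) = 6
Grand total = 18

18


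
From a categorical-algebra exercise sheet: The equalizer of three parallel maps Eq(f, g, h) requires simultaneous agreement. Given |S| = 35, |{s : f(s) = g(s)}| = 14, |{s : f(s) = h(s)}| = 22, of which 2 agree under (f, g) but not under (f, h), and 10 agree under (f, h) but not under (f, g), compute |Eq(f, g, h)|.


Eq(f, g, h) is the triple-agreement set: points in S where all three
maps take the same value. Using inclusion-exclusion on the pairwise data:
Pair (f, g) agrees on 14 points; pair (f, h) on 22 points.
Points agreeing under (f, g) but not (f, h) = 2; under (f, h) but not (f, g) = 10.
Triple-agreement = agreement-in-(f, g) minus points that agree under (f, g) but not (f, h):
|Eq(f, g, h)| = 14 - 2 = 12
(cross-check via (f, h): 22 - 10 = 12.)

12


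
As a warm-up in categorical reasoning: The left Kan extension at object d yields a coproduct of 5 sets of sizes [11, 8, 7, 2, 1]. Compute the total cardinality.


Pointwise, the left Kan extension (Lan_F H)(d) is the colimit, indexed
by the comma category (F downarrow d), of H composed with the
projection (F downarrow d) -> C. Here that colimit is given
as a coproduct (disjoint union) of sets, so its cardinality is the
sum of the sizes of the summands.
Coproduct of sets with sizes: 11 + 8 + 7 + 2 + 1
= 29

29


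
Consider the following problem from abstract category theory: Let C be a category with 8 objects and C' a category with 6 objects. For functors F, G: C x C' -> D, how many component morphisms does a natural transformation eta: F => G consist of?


A natural transformation eta: F => G assigns one component morphism per
object of the domain category.
The domain is the product category C x C', so
|Ob(C x C')| = |Ob(C)| * |Ob(C')| = 8 * 6 = 48.
Therefore eta has 48 component morphisms.

48


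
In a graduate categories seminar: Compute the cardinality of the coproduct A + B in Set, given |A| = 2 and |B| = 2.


In Set, the coproduct A + B is the disjoint union.
|A + B| = |A| + |B| = 2 + 2 = 4

4


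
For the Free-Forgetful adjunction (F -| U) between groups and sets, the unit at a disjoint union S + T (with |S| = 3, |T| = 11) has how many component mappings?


The unit eta_X: X -> U(F(X)) of the Free-Forgetful adjunction
maps each element of X to a generator of F(X). For X = S + T (disjoint
union in Set), |S + T| = |S| + |T|.
Total mappings = 3 + 11 = 14.

14


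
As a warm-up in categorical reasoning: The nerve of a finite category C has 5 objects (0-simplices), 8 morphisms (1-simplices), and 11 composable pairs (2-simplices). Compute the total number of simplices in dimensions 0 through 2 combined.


The 2-skeleton of the nerve N(C) consists of simplices in dimensions 0, 1, 2:
  |N(C)_0| = 5 (objects)
  |N(C)_1| = 8 (morphisms)
  |N(C)_2| = 11 (composable pairs)
Total = 5 + 8 + 11 = 24

24


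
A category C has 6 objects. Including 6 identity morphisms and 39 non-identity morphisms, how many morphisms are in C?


Each object has an identity morphism, giving 6 identities.
Adding the 39 non-identity morphisms:
Total = 6 + 39 = 45

45


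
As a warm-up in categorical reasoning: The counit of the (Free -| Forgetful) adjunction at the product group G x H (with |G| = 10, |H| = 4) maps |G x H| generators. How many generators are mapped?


The counit epsilon_K: F(U(K)) -> K of the Free-Forgetful adjunction
maps |K| generators of F(U(K)) into K. For K = G x H (the product group),
|G x H| = |G| * |H|.
Total generators mapped = 10 * 4 = 40.

40


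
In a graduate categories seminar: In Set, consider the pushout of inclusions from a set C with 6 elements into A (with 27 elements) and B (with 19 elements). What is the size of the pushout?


The pushout A +_C B identifies the images of C in A and B.
|A +_C B| = |A| + |B| - |C| (for injections).
= 27 + 19 - 6 = 40

40


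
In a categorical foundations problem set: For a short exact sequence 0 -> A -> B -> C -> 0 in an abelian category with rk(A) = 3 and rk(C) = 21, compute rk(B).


For a short exact sequence 0 -> A -> B -> C -> 0,
rank is additive: rank(B) = rank(A) + rank(C).
rank(B) = 3 + 21 = 24

24


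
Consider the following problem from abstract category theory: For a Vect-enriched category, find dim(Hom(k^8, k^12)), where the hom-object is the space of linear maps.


In Vect-enriched categories, Hom(k^n, k^m) is the space of m x n matrices.
dim(Hom(k^8, k^12)) = 12 * 8 = 96

96


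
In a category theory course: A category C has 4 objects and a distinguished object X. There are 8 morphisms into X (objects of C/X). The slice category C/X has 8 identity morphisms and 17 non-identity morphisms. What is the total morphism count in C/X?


In the slice category C/X, objects are morphisms to X.
Identity morphisms: 8 (one per object of C/X).
Non-identity morphisms: 17.
Total = 8 + 17 = 25

25


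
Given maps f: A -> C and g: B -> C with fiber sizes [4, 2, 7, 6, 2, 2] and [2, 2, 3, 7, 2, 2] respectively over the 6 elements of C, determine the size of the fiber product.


The pullback A x_C B consists of pairs (a, b) with f(a) = g(b).
For each element c in C, the fiber product has |f^-1(c)| * |g^-1(c)| elements.
Summing over C: 4 * 2 + 2 * 2 + 7 * 3 + 6 * 7 + 2 * 2 + 2 * 2
= 8 + 4 + 21 + 42 + 4 + 4 = 83

83


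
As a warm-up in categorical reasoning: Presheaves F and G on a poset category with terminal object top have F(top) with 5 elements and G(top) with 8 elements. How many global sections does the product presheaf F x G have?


Global sections of a presheaf on a poset with terminal top satisfy
Gamma(H) ~ H(top). Presheaves admit pointwise products, so
(F x G)(top) = F(top) x G(top) (Cartesian product).
|Gamma(F x G)| = |F(top)| * |G(top)| = 5 * 8 = 40.

40


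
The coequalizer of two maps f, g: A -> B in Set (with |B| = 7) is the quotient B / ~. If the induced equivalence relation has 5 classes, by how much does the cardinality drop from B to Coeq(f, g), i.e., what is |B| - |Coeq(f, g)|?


The coequalizer Coeq(f, g) = B / ~ has one element per equivalence class.
|B| = 7, |Coeq(f, g)| = 5.
|B| - |Coeq(f, g)| = 7 - 5 = 2.

2


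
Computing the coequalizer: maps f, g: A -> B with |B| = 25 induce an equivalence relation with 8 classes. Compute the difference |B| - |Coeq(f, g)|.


The coequalizer Coeq(f, g) = B / ~ has one element per equivalence class.
|B| = 25, |Coeq(f, g)| = 8.
|B| - |Coeq(f, g)| = 25 - 8 = 17.

17


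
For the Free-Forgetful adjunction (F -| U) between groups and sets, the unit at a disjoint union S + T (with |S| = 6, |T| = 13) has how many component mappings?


The unit eta_X: X -> U(F(X)) of the Free-Forgetful adjunction
maps each element of X to a generator of F(X). For X = S + T (disjoint
union in Set), |S + T| = |S| + |T|.
Total mappings = 6 + 13 = 19.

19


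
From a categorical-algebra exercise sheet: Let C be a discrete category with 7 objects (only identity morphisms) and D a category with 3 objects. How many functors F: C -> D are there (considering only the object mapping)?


A functor from a discrete category C to D is determined by
where each object maps. Each of the 7 objects of C can map
to any of the 3 objects of D independently.
Number of functors = 3^7 = 2187

2187


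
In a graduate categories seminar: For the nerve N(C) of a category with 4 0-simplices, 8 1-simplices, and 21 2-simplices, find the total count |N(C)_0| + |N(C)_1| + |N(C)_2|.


The 2-skeleton of the nerve N(C) consists of simplices in dimensions 0, 1, 2:
  |N(C)_0| = 4 (objects)
  |N(C)_1| = 8 (morphisms)
  |N(C)_2| = 21 (composable pairs)
Total = 4 + 8 + 21 = 33

33


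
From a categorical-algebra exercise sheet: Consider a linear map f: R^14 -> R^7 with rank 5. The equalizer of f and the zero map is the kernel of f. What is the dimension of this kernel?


The equalizer of f and the zero map is ker(f).
By the rank-nullity theorem: dim(ker(f)) = dim(domain) - rank(f).
dim(ker(f)) = 14 - 5 = 9

9


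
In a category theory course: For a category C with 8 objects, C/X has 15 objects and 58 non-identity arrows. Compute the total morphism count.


In the slice category C/X, objects are morphisms to X.
Identity morphisms: 15 (one per object of C/X).
Non-identity morphisms: 58.
Total = 15 + 58 = 73

73


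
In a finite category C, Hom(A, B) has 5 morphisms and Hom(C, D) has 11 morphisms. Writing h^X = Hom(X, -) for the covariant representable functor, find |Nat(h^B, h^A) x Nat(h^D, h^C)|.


By the Yoneda lemma, Nat(h^B, h^A) is isomorphic to Hom(A, B),
so |Nat(h^B, h^A)| = |Hom(A, B)| and |Nat(h^D, h^C)| = |Hom(C, D)|.
|Hom(A, B)| = 5, |Hom(C, D)| = 11.
|Nat(h^B, h^A) x Nat(h^D, h^C)| = 5 * 11 = 55

55


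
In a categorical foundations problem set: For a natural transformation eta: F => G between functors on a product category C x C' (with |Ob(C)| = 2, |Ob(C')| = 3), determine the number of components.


A natural transformation eta: F => G assigns one component morphism per
object of the domain category.
The domain is the product category C x C', so
|Ob(C x C')| = |Ob(C)| * |Ob(C')| = 2 * 3 = 6.
Therefore eta has 6 component morphisms.

6


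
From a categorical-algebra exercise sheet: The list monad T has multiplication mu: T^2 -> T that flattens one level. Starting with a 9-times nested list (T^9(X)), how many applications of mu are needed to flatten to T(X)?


Each application of mu: T^2 -> T removes one layer of nesting.
Starting at depth 9 (i.e., T^9(X)), we need to reach T(X).
Number of mu applications = 9 - 1 = 8

8


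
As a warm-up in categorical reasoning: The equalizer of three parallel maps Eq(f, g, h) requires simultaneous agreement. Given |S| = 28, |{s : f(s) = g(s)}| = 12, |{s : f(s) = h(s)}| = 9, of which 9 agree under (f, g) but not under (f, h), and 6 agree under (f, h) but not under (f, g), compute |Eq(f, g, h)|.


Eq(f, g, h) is the triple-agreement set: points in S where all three
maps take the same value. Using inclusion-exclusion on the pairwise data:
Pair (f, g) agrees on 12 points; pair (f, h) on 9 points.
Points agreeing under (f, g) but not (f, h) = 9; under (f, h) but not (f, g) = 6.
Triple-agreement = agreement-in-(f, g) minus points that agree under (f, g) but not (f, h):
|Eq(f, g, h)| = 12 - 9 = 3
(cross-check via (f, h): 9 - 6 = 3.)

3


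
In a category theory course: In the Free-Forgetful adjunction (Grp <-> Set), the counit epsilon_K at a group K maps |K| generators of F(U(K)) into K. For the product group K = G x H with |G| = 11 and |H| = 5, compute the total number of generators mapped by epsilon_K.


The counit epsilon_K: F(U(K)) -> K of the Free-Forgetful adjunction
maps |K| generators of F(U(K)) into K. For K = G x H (the product group),
|G x H| = |G| * |H|.
Total generators mapped = 11 * 5 = 55.

55


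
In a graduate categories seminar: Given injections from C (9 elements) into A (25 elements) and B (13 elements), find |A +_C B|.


The pushout A +_C B identifies the images of C in A and B.
|A +_C B| = |A| + |B| - |C| (for injections).
= 25 + 13 - 9 = 29

29


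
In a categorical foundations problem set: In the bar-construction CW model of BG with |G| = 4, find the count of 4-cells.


In the bar-construction CW model of BG, the n-cells are indexed by
n-tuples [g_1|...|g_n] of non-identity elements of G (degenerate
simplices with some g_i = e do not contribute cells), so there are
(|G| - 1)^n n-cells.
For dim = 4 with |G| = 4:
cells = (4 - 1)^4 = 3^4 = 81

81


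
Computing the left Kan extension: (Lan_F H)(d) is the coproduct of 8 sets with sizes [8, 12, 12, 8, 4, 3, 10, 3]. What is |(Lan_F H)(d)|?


Pointwise, the left Kan extension (Lan_F H)(d) is the colimit, indexed
by the comma category (F downarrow d), of H composed with the
projection (F downarrow d) -> C. Here that colimit is given
as a coproduct (disjoint union) of sets, so its cardinality is the
sum of the sizes of the summands.
Coproduct of sets with sizes: 8 + 12 + 12 + 8 + 4 + 3 + 10 + 3
= 60

60


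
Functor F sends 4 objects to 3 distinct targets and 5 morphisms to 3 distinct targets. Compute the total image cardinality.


The image of F consists of distinct objects and distinct morphisms.
|Im(F)| on objects = 3
|Im(F)| on morphisms = 3
Total image cardinality = 3 + 3 = 6

6


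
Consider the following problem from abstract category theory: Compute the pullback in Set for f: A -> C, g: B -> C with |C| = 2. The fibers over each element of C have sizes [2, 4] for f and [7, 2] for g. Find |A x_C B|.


The pullback A x_C B consists of pairs (a, b) with f(a) = g(b).
For each element c in C, the fiber product has |f^-1(c)| * |g^-1(c)| elements.
Summing over C: 2 * 7 + 4 * 2
= 14 + 8 = 22

22


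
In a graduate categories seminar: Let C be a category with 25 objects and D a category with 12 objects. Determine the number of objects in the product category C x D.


The product category C x D has objects that are pairs (c, d).
Number of pairs = |Ob(C)| * |Ob(D)| = 25 * 12 = 300

300


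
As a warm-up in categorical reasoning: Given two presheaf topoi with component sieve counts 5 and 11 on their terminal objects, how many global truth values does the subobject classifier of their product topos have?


In a product of presheaf topoi E_1 x E_2, the subobject classifier
is Omega = Omega_1 x Omega_2 (componentwise), so
|Omega(top)| = |Omega_1(top_1)| * |Omega_2(top_2)|.
= 5 * 11 = 55.

55


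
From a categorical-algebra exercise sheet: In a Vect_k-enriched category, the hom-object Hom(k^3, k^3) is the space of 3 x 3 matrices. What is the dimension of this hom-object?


In Vect-enriched categories, Hom(k^n, k^m) is the space of m x n matrices.
dim(Hom(k^3, k^3)) = 3 * 3 = 9

9


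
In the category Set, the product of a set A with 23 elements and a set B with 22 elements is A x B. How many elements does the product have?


In Set, the product A x B is the Cartesian product.
By the universal property, |A x B| = |A| * |B|.
|A x B| = 23 * 22 = 506

506


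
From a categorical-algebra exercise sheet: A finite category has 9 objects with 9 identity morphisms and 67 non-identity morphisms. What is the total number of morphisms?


Each object has an identity morphism, giving 9 identities.
Adding the 67 non-identity morphisms:
Total = 9 + 67 = 76

76


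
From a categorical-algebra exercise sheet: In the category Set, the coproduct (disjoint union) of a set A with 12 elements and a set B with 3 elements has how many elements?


In Set, the coproduct A + B is the disjoint union.
|A + B| = |A| + |B| = 12 + 3 = 15

15


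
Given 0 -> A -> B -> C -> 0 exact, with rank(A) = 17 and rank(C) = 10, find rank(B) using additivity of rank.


For a short exact sequence 0 -> A -> B -> C -> 0,
rank is additive: rank(B) = rank(A) + rank(C).
rank(B) = 17 + 10 = 27

27


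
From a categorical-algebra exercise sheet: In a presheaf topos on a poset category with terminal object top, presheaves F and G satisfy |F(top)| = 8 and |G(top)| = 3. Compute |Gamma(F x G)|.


Global sections of a presheaf on a poset with terminal top satisfy
Gamma(H) ~ H(top). Presheaves admit pointwise products, so
(F x G)(top) = F(top) x G(top) (Cartesian product).
|Gamma(F x G)| = |F(top)| * |G(top)| = 8 * 3 = 24.

24


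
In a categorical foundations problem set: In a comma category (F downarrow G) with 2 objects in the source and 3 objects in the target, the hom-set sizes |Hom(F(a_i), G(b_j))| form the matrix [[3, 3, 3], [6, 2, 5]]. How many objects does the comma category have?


Objects of (F downarrow G) are triples (a, b, h: F(a)->G(b)).
The count equals the sum of all entries in the hom-matrix.
sum(row 0) = 9
sum(row 1) = 13
Grand total = 22

22


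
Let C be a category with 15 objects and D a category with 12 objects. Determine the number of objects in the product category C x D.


The product category C x D has objects that are pairs (c, d).
Number of pairs = |Ob(C)| * |Ob(D)| = 15 * 12 = 180

180


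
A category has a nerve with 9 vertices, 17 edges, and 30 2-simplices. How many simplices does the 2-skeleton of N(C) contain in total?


The 2-skeleton of the nerve N(C) consists of simplices in dimensions 0, 1, 2:
  |N(C)_0| = 9 (objects)
  |N(C)_1| = 17 (morphisms)
  |N(C)_2| = 30 (composable pairs)
Total = 9 + 17 + 30 = 56

56


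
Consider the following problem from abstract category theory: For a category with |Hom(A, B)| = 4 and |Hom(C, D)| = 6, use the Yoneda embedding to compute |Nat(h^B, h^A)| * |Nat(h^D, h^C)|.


By the Yoneda lemma, Nat(h^B, h^A) is isomorphic to Hom(A, B),
so |Nat(h^B, h^A)| = |Hom(A, B)| and |Nat(h^D, h^C)| = |Hom(C, D)|.
|Hom(A, B)| = 4, |Hom(C, D)| = 6.
|Nat(h^B, h^A) x Nat(h^D, h^C)| = 4 * 6 = 24

24


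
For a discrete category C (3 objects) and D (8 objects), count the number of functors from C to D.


A functor from a discrete category C to D is determined by
where each object maps. Each of the 3 objects of C can map
to any of the 8 objects of D independently.
Number of functors = 8^3 = 512

512


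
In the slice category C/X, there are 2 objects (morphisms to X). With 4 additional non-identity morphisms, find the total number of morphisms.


In the slice category C/X, objects are morphisms to X.
Identity morphisms: 2 (one per object of C/X).
Non-identity morphisms: 4.
Total = 2 + 4 = 6

6


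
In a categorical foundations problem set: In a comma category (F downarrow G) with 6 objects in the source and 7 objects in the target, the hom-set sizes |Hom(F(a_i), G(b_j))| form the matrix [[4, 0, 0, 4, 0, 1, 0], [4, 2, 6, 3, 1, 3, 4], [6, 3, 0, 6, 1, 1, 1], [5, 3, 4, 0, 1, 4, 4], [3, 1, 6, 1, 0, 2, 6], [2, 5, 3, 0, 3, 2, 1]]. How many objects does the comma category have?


Objects of (F downarrow G) are triples (a, b, h: F(a)->G(b)).
The count equals the sum of all entries in the hom-matrix.
sum(row 0) = 9
sum(row 1) = 23
sum(row 2) = 18
sum(row 3) = 21
sum(row 4) = 19
sum(row 5) = 16
Grand total = 106

106


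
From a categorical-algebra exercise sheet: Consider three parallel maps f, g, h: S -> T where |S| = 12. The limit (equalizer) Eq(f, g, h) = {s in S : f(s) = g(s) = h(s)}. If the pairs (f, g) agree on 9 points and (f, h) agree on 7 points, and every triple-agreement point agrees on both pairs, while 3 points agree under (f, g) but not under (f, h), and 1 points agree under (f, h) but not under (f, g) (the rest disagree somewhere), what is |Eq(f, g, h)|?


Eq(f, g, h) is the triple-agreement set: points in S where all three
maps take the same value. Using inclusion-exclusion on the pairwise data:
Pair (f, g) agrees on 9 points; pair (f, h) on 7 points.
Points agreeing under (f, g) but not (f, h) = 3; under (f, h) but not (f, g) = 1.
Triple-agreement = agreement-in-(f, g) minus points that agree under (f, g) but not (f, h):
|Eq(f, g, h)| = 9 - 3 = 6
(cross-check via (f, h): 7 - 1 = 6.)

6


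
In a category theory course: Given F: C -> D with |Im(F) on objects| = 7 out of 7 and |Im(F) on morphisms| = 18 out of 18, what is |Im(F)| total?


The image of F consists of distinct objects and distinct morphisms.
|Im(F)| on objects = 7
|Im(F)| on morphisms = 18
Total image cardinality = 7 + 18 = 25

25


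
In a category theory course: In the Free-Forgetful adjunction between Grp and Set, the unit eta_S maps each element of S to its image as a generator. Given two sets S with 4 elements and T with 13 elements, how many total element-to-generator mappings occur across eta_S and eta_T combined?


The unit eta_X: X -> U(F(X)) of the Free-Forgetful adjunction
maps each element of X to a generator of F(X). For X = S + T (disjoint
union in Set), |S + T| = |S| + |T|.
Total mappings = 4 + 13 = 17.

17


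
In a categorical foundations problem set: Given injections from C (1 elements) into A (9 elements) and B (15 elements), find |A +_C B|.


The pushout A +_C B identifies the images of C in A and B.
|A +_C B| = |A| + |B| - |C| (for injections).
= 9 + 15 - 1 = 23

23


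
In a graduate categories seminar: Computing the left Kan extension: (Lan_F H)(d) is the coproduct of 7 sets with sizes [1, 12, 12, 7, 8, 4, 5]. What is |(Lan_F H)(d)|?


Pointwise, the left Kan extension (Lan_F H)(d) is the colimit, indexed
by the comma category (F downarrow d), of H composed with the
projection (F downarrow d) -> C. Here that colimit is given
as a coproduct (disjoint union) of sets, so its cardinality is the
sum of the sizes of the summands.
Coproduct of sets with sizes: 1 + 12 + 12 + 7 + 8 + 4 + 5
= 49

49


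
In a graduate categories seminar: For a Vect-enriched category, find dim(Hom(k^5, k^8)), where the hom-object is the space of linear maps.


In Vect-enriched categories, Hom(k^n, k^m) is the space of m x n matrices.
dim(Hom(k^5, k^8)) = 8 * 5 = 40

40


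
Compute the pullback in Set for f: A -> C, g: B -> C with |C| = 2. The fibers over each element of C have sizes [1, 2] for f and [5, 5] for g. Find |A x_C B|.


The pullback A x_C B consists of pairs (a, b) with f(a) = g(b).
For each element c in C, the fiber product has |f^-1(c)| * |g^-1(c)| elements.
Summing over C: 1 * 5 + 2 * 5
= 5 + 10 = 15

15


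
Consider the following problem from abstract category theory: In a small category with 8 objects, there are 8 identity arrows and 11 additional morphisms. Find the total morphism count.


Each object has an identity morphism, giving 8 identities.
Adding the 11 non-identity morphisms:
Total = 8 + 11 = 19

19


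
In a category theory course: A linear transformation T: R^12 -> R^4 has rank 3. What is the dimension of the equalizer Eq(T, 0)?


The equalizer of f and the zero map is ker(f).
By the rank-nullity theorem: dim(ker(f)) = dim(domain) - rank(f).
dim(ker(f)) = 12 - 3 = 9

9


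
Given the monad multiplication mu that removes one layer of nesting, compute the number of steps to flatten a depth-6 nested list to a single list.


Each application of mu: T^2 -> T removes one layer of nesting.
Starting at depth 6 (i.e., T^6(X)), we need to reach T(X).
Number of mu applications = 6 - 1 = 5

5


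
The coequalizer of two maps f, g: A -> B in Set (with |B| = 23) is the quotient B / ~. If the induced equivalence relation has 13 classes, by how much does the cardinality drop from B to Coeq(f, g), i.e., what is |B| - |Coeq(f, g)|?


The coequalizer Coeq(f, g) = B / ~ has one element per equivalence class.
|B| = 23, |Coeq(f, g)| = 13.
|B| - |Coeq(f, g)| = 23 - 13 = 10.

10


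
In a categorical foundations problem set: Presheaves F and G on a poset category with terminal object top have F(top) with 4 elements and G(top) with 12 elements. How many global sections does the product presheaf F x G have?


Global sections of a presheaf on a poset with terminal top satisfy
Gamma(H) ~ H(top). Presheaves admit pointwise products, so
(F x G)(top) = F(top) x G(top) (Cartesian product).
|Gamma(F x G)| = |F(top)| * |G(top)| = 4 * 12 = 48.

48


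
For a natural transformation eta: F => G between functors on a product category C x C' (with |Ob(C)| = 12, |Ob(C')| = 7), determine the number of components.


A natural transformation eta: F => G assigns one component morphism per
object of the domain category.
The domain is the product category C x C', so
|Ob(C x C')| = |Ob(C)| * |Ob(C')| = 12 * 7 = 84.
Therefore eta has 84 component morphisms.

84


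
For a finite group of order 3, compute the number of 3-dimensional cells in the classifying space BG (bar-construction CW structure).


In the bar-construction CW model of BG, the n-cells are indexed by
n-tuples [g_1|...|g_n] of non-identity elements of G (degenerate
simplices with some g_i = e do not contribute cells), so there are
(|G| - 1)^n n-cells.
For dim = 3 with |G| = 3:
cells = (3 - 1)^3 = 2^3 = 8

8


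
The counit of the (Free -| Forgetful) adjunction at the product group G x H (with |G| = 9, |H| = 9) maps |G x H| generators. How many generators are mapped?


The counit epsilon_K: F(U(K)) -> K of the Free-Forgetful adjunction
maps |K| generators of F(U(K)) into K. For K = G x H (the product group),
|G x H| = |G| * |H|.
Total generators mapped = 9 * 9 = 81.

81


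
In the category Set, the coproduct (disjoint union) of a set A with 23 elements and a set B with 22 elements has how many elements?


In Set, the coproduct A + B is the disjoint union.
|A + B| = |A| + |B| = 23 + 22 = 45

45


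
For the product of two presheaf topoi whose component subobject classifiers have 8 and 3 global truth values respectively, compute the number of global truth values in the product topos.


In a product of presheaf topoi E_1 x E_2, the subobject classifier
is Omega = Omega_1 x Omega_2 (componentwise), so
|Omega(top)| = |Omega_1(top_1)| * |Omega_2(top_2)|.
= 8 * 3 = 24.

24


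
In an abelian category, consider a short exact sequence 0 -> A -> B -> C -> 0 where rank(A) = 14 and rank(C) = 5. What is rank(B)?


For a short exact sequence 0 -> A -> B -> C -> 0,
rank is additive: rank(B) = rank(A) + rank(C).
rank(B) = 14 + 5 = 19

19


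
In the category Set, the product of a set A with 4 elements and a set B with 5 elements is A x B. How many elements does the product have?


In Set, the product A x B is the Cartesian product.
By the universal property, |A x B| = |A| * |B|.
|A x B| = 4 * 5 = 20

20


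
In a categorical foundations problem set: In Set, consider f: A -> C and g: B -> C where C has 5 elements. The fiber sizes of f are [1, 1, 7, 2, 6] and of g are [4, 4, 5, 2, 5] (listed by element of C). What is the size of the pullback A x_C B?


The pullback A x_C B consists of pairs (a, b) with f(a) = g(b).
For each element c in C, the fiber product has |f^-1(c)| * |g^-1(c)| elements.
Summing over C: 1 * 4 + 1 * 4 + 7 * 5 + 2 * 2 + 6 * 5
= 4 + 4 + 35 + 4 + 30 = 77

77


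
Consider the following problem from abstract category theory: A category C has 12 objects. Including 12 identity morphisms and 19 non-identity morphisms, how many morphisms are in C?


Each object has an identity morphism, giving 12 identities.
Adding the 19 non-identity morphisms:
Total = 12 + 19 = 31

31


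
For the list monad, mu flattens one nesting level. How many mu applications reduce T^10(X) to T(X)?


Each application of mu: T^2 -> T removes one layer of nesting.
Starting at depth 10 (i.e., T^10(X)), we need to reach T(X).
Number of mu applications = 10 - 1 = 9

9


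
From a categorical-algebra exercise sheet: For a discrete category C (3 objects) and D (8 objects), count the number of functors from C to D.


A functor from a discrete category C to D is determined by
where each object maps. Each of the 3 objects of C can map
to any of the 8 objects of D independently.
Number of functors = 8^3 = 512

512


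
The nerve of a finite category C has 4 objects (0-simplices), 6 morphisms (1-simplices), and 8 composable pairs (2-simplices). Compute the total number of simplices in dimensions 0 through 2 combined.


The 2-skeleton of the nerve N(C) consists of simplices in dimensions 0, 1, 2:
  |N(C)_0| = 4 (objects)
  |N(C)_1| = 6 (morphisms)
  |N(C)_2| = 8 (composable pairs)
Total = 4 + 6 + 8 = 18

18


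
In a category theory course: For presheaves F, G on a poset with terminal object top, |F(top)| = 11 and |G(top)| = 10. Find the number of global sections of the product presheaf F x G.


Global sections of a presheaf on a poset with terminal top satisfy
Gamma(H) ~ H(top). Presheaves admit pointwise products, so
(F x G)(top) = F(top) x G(top) (Cartesian product).
|Gamma(F x G)| = |F(top)| * |G(top)| = 11 * 10 = 110.

110


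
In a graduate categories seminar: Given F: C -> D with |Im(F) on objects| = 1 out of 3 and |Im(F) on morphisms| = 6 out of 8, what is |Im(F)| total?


The image of F consists of distinct objects and distinct morphisms.
|Im(F)| on objects = 1
|Im(F)| on morphisms = 6
Total image cardinality = 1 + 6 = 7

7


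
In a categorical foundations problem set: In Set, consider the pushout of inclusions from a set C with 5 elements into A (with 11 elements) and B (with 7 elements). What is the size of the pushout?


The pushout A +_C B identifies the images of C in A and B.
|A +_C B| = |A| + |B| - |C| (for injections).
= 11 + 7 - 5 = 13

13


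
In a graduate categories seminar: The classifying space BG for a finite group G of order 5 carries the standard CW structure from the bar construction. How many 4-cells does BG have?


In the bar-construction CW model of BG, the n-cells are indexed by
n-tuples [g_1|...|g_n] of non-identity elements of G (degenerate
simplices with some g_i = e do not contribute cells), so there are
(|G| - 1)^n n-cells.
For dim = 4 with |G| = 5:
cells = (5 - 1)^4 = 4^4 = 256

256


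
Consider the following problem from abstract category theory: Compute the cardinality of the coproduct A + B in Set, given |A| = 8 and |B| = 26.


In Set, the coproduct A + B is the disjoint union.
|A + B| = |A| + |B| = 8 + 26 = 34

34


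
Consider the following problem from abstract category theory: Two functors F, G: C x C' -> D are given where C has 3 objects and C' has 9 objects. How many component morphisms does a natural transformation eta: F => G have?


A natural transformation eta: F => G assigns one component morphism per
object of the domain category.
The domain is the product category C x C', so
|Ob(C x C')| = |Ob(C)| * |Ob(C')| = 3 * 9 = 27.
Therefore eta has 27 component morphisms.

27


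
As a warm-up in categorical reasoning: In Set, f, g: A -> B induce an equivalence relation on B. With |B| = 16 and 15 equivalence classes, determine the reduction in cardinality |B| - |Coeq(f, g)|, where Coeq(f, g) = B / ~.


The coequalizer Coeq(f, g) = B / ~ has one element per equivalence class.
|B| = 16, |Coeq(f, g)| = 15.
|B| - |Coeq(f, g)| = 16 - 15 = 1.

1


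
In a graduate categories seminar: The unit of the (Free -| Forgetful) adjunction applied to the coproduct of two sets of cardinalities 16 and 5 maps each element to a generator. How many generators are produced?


The unit eta_X: X -> U(F(X)) of the Free-Forgetful adjunction
maps each element of X to a generator of F(X). For X = S + T (disjoint
union in Set), |S + T| = |S| + |T|.
Total mappings = 16 + 5 = 21.

21


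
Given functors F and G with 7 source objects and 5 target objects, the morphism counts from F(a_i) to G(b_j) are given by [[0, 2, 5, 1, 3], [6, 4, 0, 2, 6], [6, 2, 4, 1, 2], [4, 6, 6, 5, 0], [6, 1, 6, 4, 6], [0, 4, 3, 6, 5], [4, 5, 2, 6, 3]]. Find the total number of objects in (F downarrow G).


Objects of (F downarrow G) are triples (a, b, h: F(a)->G(b)).
The count equals the sum of all entries in the hom-matrix.
sum(row 0) = 11
sum(row 1) = 18
sum(row 2) = 15
sum(row 3) = 21
sum(row 4) = 23
sum(row 5) = 18
sum(row 6) = 20
Grand total = 126

126


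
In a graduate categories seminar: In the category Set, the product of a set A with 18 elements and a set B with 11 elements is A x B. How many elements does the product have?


In Set, the product A x B is the Cartesian product.
By the universal property, |A x B| = |A| * |B|.
|A x B| = 18 * 11 = 198

198


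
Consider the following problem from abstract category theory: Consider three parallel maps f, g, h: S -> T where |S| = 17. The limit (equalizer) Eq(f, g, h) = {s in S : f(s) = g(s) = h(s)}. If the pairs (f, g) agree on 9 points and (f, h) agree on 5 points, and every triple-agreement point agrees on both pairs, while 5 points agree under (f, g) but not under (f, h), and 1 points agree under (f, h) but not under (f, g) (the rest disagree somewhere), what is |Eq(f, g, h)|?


Eq(f, g, h) is the triple-agreement set: points in S where all three
maps take the same value. Using inclusion-exclusion on the pairwise data:
Pair (f, g) agrees on 9 points; pair (f, h) on 5 points.
Points agreeing under (f, g) but not (f, h) = 5; under (f, h) but not (f, g) = 1.
Triple-agreement = agreement-in-(f, g) minus points that agree under (f, g) but not (f, h):
|Eq(f, g, h)| = 9 - 5 = 4
(cross-check via (f, h): 5 - 1 = 4.)

4


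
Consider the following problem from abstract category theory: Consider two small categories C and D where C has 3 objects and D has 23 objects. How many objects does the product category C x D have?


The product category C x D has objects that are pairs (c, d).
Number of pairs = |Ob(C)| * |Ob(D)| = 3 * 23 = 69

69


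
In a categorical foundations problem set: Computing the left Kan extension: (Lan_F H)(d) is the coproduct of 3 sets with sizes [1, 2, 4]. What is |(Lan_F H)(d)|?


Pointwise, the left Kan extension (Lan_F H)(d) is the colimit, indexed
by the comma category (F downarrow d), of H composed with the
projection (F downarrow d) -> C. Here that colimit is given
as a coproduct (disjoint union) of sets, so its cardinality is the
sum of the sizes of the summands.
Coproduct of sets with sizes: 1 + 2 + 4
= 7

7


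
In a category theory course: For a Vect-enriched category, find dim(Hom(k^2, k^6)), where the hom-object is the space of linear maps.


In Vect-enriched categories, Hom(k^n, k^m) is the space of m x n matrices.
dim(Hom(k^2, k^6)) = 6 * 2 = 12

12


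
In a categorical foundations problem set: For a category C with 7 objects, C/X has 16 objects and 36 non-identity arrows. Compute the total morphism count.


In the slice category C/X, objects are morphisms to X.
Identity morphisms: 16 (one per object of C/X).
Non-identity morphisms: 36.
Total = 16 + 36 = 52

52


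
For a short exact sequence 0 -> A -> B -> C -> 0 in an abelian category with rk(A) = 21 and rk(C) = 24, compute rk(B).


For a short exact sequence 0 -> A -> B -> C -> 0,
rank is additive: rank(B) = rank(A) + rank(C).
rank(B) = 21 + 24 = 45

45


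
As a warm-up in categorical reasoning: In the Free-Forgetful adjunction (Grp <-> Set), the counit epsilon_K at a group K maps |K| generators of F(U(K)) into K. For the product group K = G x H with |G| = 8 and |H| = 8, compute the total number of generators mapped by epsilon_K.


The counit epsilon_K: F(U(K)) -> K of the Free-Forgetful adjunction
maps |K| generators of F(U(K)) into K. For K = G x H (the product group),
|G x H| = |G| * |H|.
Total generators mapped = 8 * 8 = 64.

64
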